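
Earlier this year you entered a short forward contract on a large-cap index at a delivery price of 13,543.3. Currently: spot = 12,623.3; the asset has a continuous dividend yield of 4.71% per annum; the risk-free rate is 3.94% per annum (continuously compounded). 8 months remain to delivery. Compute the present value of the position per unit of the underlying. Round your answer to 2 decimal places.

959.11

Current fair forward for the remaining 8 months: F = S·e^((r − q)·T), (r − q) = 0.0394 − 0.0471 = -0.0077
F = 12623.3 · e^(-0.0077 × 8/12) = 12623.3 × 0.99487982 = 12558.6664
Value of long forward = (F − K)·e^(−rT) = (12558.6664 − 13543.3) · e^(−0.0394·8/12)
= -984.6336 × 0.97407530 = -959.11
Short position value = −(long value) = 959.11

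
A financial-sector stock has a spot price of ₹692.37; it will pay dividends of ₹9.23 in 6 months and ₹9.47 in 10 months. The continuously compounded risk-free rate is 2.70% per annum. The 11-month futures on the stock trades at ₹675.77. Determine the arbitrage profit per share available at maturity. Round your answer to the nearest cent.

PV(dividends) I = 9.23·e^(−0.0270·6/12) + 9.47·e^(−0.0270·10/12) = 18.3655
Fair futures F* = (S − I)·e^(rT) = (692.37 − 18.3655)·e^0.024750 = 674.0045 × 1.025059 = 690.8944
Market ₹675.77 < fair 690.8944: forward underpriced → reverse cash-and-carry (short the stock, invest proceeds at r, pay the dividends, go long the forward).
Profit at T = |F_mkt − F*| = |675.77 − 690.8944| = ₹15.12 per share

₹15.12 per share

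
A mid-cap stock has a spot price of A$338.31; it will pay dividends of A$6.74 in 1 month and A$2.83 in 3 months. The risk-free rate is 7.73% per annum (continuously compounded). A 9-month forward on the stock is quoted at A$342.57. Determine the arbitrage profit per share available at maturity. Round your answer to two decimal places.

PV(dividends) I = 6.74·e^(−0.0773·1/12) + 2.83·e^(−0.0773·3/12) = 9.4726
Fair forward F* = (S − I)·e^(rT) = (338.31 − 9.4726)·e^0.057975 = 328.8374 × 1.059689 = 348.4654
Market A$342.57 < fair 348.4654: forward underpriced → reverse cash-and-carry (short the stock, invest proceeds at r, pay the dividends, go long the forward).
Profit at T = |F_mkt − F*| = |342.57 − 348.4654| = A$5.90 per share

A$5.90 per share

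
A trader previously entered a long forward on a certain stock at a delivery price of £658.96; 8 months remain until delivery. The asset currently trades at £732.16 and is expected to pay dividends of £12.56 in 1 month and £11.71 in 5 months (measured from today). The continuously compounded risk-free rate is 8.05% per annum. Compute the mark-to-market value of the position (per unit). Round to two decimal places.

PV(remaining dividends) I = 12.56·e^(−0.0805·1/12) + 11.71·e^(−0.0805·5/12) = 23.7998
Current forward F = (S − I)·e^(rT) = (732.16 − 23.7998)·e^(0.0805·8/12) = 708.3602 × 1.055133 = 747.4142
Value (long) = (F − K)·e^(−rT) = (747.4142 − 658.96) × 0.947748 = 83.8323
Value = £83.83

£83.83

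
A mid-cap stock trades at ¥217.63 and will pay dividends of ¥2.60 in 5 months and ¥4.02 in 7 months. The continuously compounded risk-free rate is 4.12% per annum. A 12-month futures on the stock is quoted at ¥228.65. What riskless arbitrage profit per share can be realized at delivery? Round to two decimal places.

PV(dividends) I = 2.60·e^(−0.0412·5/12) + 4.02·e^(−0.0412·7/12) = 6.4803
Fair futures F* = (S − I)·e^(rT) = (217.63 − 6.4803)·e^0.041200 = 211.1497 × 1.042060 = 220.0307
Market ¥228.65 > fair 220.0307: forward overpriced → cash-and-carry (borrow at r, buy the stock and collect the dividends, short the forward).
Profit at T = |F_mkt − F*| = |228.65 − 220.0307| = ¥8.62 per share

¥8.62 per share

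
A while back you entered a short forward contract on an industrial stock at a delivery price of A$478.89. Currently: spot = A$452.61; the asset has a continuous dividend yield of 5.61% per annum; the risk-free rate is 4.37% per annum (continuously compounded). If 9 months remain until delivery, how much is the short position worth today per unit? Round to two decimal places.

A$29.49

Current fair forward for the remaining 9 months: F = S·e^((r − q)·T), (r − q) = 0.0437 − 0.0561 = -0.0124
F = 452.61 · e^(-0.0124 × 9/12) = 452.61 × 0.990743 = 448.4202
Value of long forward = (F − K)·e^(−rT) = (448.4202 − 478.89) · e^(−0.0437·9/12)
= -30.4698 × 0.967756 = -29.49
Short position value = −(long value) = A$29.49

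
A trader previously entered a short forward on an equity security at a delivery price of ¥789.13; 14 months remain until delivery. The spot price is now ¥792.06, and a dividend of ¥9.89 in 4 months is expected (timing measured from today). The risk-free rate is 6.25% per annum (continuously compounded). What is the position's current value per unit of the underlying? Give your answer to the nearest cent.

-¥48.74

PV(remaining dividends) I = 9.89·e^(−0.0625·4/12) = 9.6861
Current forward F = (S − I)·e^(rT) = (792.06 − 9.6861)·e^(0.0625·14/12) = 782.3739 × 1.075641 = 841.5534
Value (long) = (F − K)·e^(−rT) = (841.5534 − 789.13) × 0.929678 = 48.7369
Short position value = −(long value) = -¥48.74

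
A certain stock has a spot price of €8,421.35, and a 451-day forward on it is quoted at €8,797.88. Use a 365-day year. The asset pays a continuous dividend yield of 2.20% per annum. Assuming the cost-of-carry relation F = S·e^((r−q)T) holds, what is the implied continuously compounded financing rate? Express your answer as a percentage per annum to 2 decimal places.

From F = S·e^((r−q)T): (r − q) = ln(F/S)/T
ln(8797.88/8421.35) = ln(1.044711) = 0.043740
(r − q) = 0.043740 / (451/365) = 0.035399
r = ln(F/S)/T + q = 0.035399 + 0.0220 = 0.057399
r = 5.74%

5.74%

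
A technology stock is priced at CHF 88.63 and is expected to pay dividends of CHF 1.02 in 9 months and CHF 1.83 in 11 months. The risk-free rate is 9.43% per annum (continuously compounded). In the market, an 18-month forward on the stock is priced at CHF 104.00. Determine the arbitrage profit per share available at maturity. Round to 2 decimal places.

CHF 4.93 per share

PV(dividends) I = 1.02·e^(−0.0943·9/12) + 1.83·e^(−0.0943·11/12) = 2.6288
Fair forward F* = (S − I)·e^(rT) = (88.63 − 2.6288)·e^0.141450 = 86.0012 × 1.151943 = 99.0685
Market CHF 104.00 > fair 99.0685: forward overpriced → cash-and-carry (borrow at r, buy the stock and collect the dividends, short the forward).
Profit at T = |F_mkt − F*| = |104.00 − 99.0685| = CHF 4.93 per share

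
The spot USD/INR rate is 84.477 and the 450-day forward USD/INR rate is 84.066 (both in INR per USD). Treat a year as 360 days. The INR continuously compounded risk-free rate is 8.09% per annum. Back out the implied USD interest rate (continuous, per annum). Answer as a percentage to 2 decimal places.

8.48%

F = S·e^((r_INR − r_USD)T) ⇒ r_USD = r_INR − ln(F/S)/T
ln(84.066/84.477) = -0.004877; /(450/360) = -0.003902
r_USD = 0.0809 + 0.003902 = 0.084802
r_USD = 8.48%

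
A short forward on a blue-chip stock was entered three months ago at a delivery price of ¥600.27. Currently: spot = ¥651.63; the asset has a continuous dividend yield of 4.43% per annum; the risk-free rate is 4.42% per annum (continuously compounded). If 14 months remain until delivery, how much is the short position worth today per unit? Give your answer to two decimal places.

Current fair forward for the remaining 14 months: F = S·e^((r − q)·T), (r − q) = 0.0442 − 0.0443 = -0.0001
F = 651.63 · e^(-0.0001 × 14/12) = 651.63 × 0.999883 = 651.5538
Value of long forward = (F − K)·e^(−rT) = (651.5538 − 600.27) · e^(−0.0442·14/12)
= 51.2838 × 0.949740 = 48.71
Short position value = −(long value) = -¥48.71

-¥48.71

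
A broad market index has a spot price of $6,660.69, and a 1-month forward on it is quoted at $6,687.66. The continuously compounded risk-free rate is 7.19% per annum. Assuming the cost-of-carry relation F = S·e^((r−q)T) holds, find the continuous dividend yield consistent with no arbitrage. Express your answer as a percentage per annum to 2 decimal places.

From F = S·e^((r−q)T): (r − q) = ln(F/S)/T
ln(6687.66/6660.69) = ln(1.004049) = 0.004041
(r − q) = 0.004041 / (1/12) = 0.048492
q = r − ln(F/S)/T = 0.0719 − 0.048492 = 0.023408
q = 2.34%

2.34%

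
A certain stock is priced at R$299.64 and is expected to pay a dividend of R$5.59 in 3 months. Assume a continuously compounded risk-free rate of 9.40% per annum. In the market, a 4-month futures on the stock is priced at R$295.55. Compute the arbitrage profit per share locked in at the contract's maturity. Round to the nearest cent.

PV(dividends) I = 5.59·e^(−0.0940·3/12) = 5.4602
Fair futures F* = (S − I)·e^(rT) = (299.64 − 5.4602)·e^0.031333 = 294.1798 × 1.031829 = 303.5432
Market R$295.55 < fair 303.5432: forward underpriced → reverse cash-and-carry (short the stock, invest proceeds at r, pay the dividends, go long the forward).
Profit at T = |F_mkt − F*| = |295.55 − 303.5432| = R$7.99 per share

R$7.99 per share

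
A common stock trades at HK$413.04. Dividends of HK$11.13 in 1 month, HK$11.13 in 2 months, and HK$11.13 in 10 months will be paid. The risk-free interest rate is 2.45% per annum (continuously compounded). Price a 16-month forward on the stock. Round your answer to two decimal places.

HK$392.56

PV(dividends) I = 11.13·e^(−0.0245·1/12) + 11.13·e^(−0.0245·2/12) + 11.13·e^(−0.0245·10/12)
I = 11.1073 + 11.0846 + 10.9051 = 33.0970
F = (S − I)·e^(rT) = (413.04 − 33.0970) · e^(0.0245·16/12)
= 379.9430 · e^0.032667 = 379.9430 × 1.033206 = HK$392.56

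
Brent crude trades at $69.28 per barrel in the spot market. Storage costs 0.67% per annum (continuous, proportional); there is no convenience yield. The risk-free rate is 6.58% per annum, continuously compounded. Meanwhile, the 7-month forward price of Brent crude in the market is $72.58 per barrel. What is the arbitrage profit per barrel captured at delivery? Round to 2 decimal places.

$0.31 per barrel

Fair forward: F* = S·e^(carry·T), with carry = (r + u) = 0.0658 + 0.0067 = 0.0725
F* = 69.28 · e^(0.0725 × 7/12) = 69.28 · e^0.042292 = 69.28 × 1.043199 = $72.2728
Market $72.58 > fair $72.2728: forward overpriced → cash-and-carry (buy spot, short the forward).
At maturity, profit = |F_mkt − F*| = |72.58 − 72.2728| = $0.31 per barrel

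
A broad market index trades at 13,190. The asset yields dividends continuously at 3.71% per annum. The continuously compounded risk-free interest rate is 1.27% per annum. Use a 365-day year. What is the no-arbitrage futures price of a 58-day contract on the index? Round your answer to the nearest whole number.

13,139

F = S·e^((r − q)T) = 13190 · e^((0.0127 − 0.0371) × 58/365)
= 13190 · e^-0.003877 = 13190 × 0.996131
F = 13,139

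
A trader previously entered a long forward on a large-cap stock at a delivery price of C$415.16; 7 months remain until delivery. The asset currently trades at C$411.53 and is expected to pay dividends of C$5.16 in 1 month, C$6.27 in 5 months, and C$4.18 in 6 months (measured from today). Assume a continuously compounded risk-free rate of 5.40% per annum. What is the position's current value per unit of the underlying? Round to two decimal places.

PV(remaining dividends) I = 5.16·e^(−0.0540·1/12) + 6.27·e^(−0.0540·5/12) + 4.18·e^(−0.0540·6/12) = 15.3360
Current forward F = (S − I)·e^(rT) = (411.53 − 15.3360)·e^(0.0540·7/12) = 396.1940 × 1.032001 = 408.8726
Value (long) = (F − K)·e^(−rT) = (408.8726 − 415.16) × 0.968991 = -6.0924
Value = -C$6.09

-C$6.09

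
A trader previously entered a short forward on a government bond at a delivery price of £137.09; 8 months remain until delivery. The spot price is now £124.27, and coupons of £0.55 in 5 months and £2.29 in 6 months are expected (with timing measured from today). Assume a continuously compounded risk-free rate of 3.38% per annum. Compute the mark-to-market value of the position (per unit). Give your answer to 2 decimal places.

PV(remaining coupons) I = 0.55·e^(−0.0338·5/12) + 2.29·e^(−0.0338·6/12) = 2.7939
Current forward F = (S − I)·e^(rT) = (124.27 − 2.7939)·e^(0.0338·8/12) = 121.4761 × 1.022789 = 124.2444
Value (long) = (F − K)·e^(−rT) = (124.2444 − 137.09) × 0.977719 = -12.5594
Short position value = −(long value) = £12.56

£12.56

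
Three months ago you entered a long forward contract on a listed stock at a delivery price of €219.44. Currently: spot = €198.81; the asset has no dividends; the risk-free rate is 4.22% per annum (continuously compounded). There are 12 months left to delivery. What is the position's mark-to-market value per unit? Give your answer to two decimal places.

Current fair forward for the remaining 12 months: F = S·e^(r·T), r = 0.0422
F = 198.81 · e^(0.0422 × 12/12) = 198.81 × 1.043103 = 207.3793
Value of long forward = (F − K)·e^(−rT) = (207.3793 − 219.44) · e^(−0.0422·12/12)
= -12.0607 × 0.958678 = -11.56

-€11.56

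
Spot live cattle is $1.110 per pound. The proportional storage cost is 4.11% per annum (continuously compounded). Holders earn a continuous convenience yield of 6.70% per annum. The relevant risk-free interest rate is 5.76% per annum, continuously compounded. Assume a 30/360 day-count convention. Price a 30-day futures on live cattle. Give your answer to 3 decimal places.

Net carry = r + u − y = 0.0576 + 0.0411 − 0.0670 = 0.0317
F = S·e^((r+u−y)T) = 1.110 · e^(0.0317 × 30/360) = 1.110 · e^0.002642
= 1.110 × 1.002645 = $1.113 per pound

$1.113 per pound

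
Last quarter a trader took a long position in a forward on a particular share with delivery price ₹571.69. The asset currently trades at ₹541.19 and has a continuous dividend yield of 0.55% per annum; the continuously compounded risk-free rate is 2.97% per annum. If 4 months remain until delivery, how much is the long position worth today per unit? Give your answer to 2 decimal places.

-₹25.86

Current fair forward for the remaining 4 months: F = S·e^((r − q)·T), (r − q) = 0.0297 − 0.0055 = 0.0242
F = 541.19 · e^(0.0242 × 4/12) = 541.19 × 1.008099 = 545.5731
Value of long forward = (F − K)·e^(−rT) = (545.5731 − 571.69) · e^(−0.0297·4/12)
= -26.1169 × 0.990149 = -25.86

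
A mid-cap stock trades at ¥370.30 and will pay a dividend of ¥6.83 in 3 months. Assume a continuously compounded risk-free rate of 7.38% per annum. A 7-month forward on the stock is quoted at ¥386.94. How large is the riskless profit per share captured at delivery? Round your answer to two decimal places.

¥7.35 per share

PV(dividends) I = 6.83·e^(−0.0738·3/12) = 6.7051
Fair forward F* = (S − I)·e^(rT) = (370.30 − 6.7051)·e^0.043050 = 363.5949 × 1.043990 = 379.5894
Market ¥386.94 > fair 379.5894: forward overpriced → cash-and-carry (borrow at r, buy the stock and collect the dividends, short the forward).
Profit at T = |F_mkt − F*| = |386.94 − 379.5894| = ¥7.35 per share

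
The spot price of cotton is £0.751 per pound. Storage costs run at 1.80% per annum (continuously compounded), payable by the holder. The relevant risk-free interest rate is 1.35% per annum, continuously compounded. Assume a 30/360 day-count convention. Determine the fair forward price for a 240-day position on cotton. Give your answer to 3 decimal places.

£0.767 per pound

Net carry = r + u − y = 0.0135 + 0.0180 − 0.0000 = 0.0315
F = S·e^((r+u−y)T) = 0.751 · e^(0.0315 × 240/360) = 0.751 · e^0.021000
= 0.751 × 1.021222 = £0.767 per pound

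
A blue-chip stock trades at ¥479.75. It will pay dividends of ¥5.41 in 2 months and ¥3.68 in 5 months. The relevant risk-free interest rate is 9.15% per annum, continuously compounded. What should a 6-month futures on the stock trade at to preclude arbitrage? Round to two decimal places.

¥492.92

PV(dividends) I = 5.41·e^(−0.0915·2/12) + 3.68·e^(−0.0915·5/12)
I = 5.3281 + 3.5423 = 8.8704
F = (S − I)·e^(rT) = (479.75 − 8.8704) · e^(0.0915·6/12)
= 470.8796 · e^0.045750 = 470.8796 × 1.046813 = ¥492.92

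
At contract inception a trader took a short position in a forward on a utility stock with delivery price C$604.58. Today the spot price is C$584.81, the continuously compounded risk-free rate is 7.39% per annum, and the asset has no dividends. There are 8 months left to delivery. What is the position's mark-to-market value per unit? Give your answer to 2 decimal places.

Current fair forward for the remaining 8 months: F = S·e^(r·T), r = 0.0739
F = 584.81 · e^(0.0739 × 8/12) = 584.81 × 1.050500 = 614.3429
Value of long forward = (F − K)·e^(−rT) = (614.3429 − 604.58) · e^(−0.0739·8/12)
= 9.7629 × 0.951927 = 9.29
Short position value = −(long value) = -C$9.29

-C$9.29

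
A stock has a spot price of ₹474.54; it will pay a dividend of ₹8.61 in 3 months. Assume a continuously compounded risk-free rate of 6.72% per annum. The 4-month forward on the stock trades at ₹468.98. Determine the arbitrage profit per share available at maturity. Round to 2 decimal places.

₹7.65 per share

PV(dividends) I = 8.61·e^(−0.0672·3/12) = 8.4666
Fair forward F* = (S − I)·e^(rT) = (474.54 − 8.4666)·e^0.022400 = 466.0734 × 1.022653 = 476.6314
Market ₹468.98 < fair 476.6314: forward underpriced → reverse cash-and-carry (short the stock, invest proceeds at r, pay the dividends, go long the forward).
Profit at T = |F_mkt − F*| = |468.98 − 476.6314| = ₹7.65 per share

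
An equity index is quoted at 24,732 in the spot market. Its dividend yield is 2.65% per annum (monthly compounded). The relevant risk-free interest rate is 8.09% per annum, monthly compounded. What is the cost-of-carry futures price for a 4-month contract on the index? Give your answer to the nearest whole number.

25,183

F = S · (1+r/12)^(12T) / (1+q/12)^(12T)
= 24732 × 1.027241 / 1.008863 = 24732 × 1.018217
F = 25,183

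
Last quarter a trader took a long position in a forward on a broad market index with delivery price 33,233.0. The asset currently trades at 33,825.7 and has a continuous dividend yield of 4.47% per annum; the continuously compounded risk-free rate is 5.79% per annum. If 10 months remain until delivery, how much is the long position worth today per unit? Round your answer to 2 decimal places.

Current fair forward for the remaining 10 months: F = S·e^((r − q)·T), (r − q) = 0.0579 − 0.0447 = 0.0132
F = 33825.7 · e^(0.0132 × 10/12) = 33825.7 × 1.01106072 = 34199.8366
Value of long forward = (F − K)·e^(−rT) = (34199.8366 − 33233.0) · e^(−0.0579·10/12)
= 966.8366 × 0.95289553 = 921.29

921.29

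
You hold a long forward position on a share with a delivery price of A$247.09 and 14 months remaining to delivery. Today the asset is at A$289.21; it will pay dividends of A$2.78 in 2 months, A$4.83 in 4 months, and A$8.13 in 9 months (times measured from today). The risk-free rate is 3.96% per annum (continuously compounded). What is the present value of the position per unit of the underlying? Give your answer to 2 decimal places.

PV(remaining dividends) I = 2.78·e^(−0.0396·2/12) + 4.83·e^(−0.0396·4/12) + 8.13·e^(−0.0396·9/12) = 15.4205
Current forward F = (S − I)·e^(rT) = (289.21 − 15.4205)·e^(0.0396·14/12) = 273.7895 × 1.047284 = 286.7354
Value (long) = (F − K)·e^(−rT) = (286.7354 − 247.09) × 0.954851 = 37.8554
Value = A$37.86

A$37.86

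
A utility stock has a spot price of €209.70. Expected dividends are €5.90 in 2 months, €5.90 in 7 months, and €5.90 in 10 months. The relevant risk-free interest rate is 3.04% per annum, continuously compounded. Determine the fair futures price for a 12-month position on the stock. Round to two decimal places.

PV(dividends) I = 5.90·e^(−0.0304·2/12) + 5.90·e^(−0.0304·7/12) + 5.90·e^(−0.0304·10/12)
I = 5.8702 + 5.7963 + 5.7524 = 17.4189
F = (S − I)·e^(rT) = (209.70 − 17.4189) · e^(0.0304·12/12)
= 192.2811 · e^0.030400 = 192.2811 × 1.030867 = €198.22

€198.22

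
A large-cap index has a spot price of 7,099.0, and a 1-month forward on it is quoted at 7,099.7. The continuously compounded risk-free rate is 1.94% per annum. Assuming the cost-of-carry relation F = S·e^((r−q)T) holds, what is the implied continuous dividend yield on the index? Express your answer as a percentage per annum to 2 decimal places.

1.82%

From F = S·e^((r−q)T): (r − q) = ln(F/S)/T
ln(7099.7/7099.0) = ln(1.000099) = 0.000099
(r − q) = 0.000099 / (1/12) = 0.001188
q = r − ln(F/S)/T = 0.0194 − 0.001188 = 0.018212
q = 1.82%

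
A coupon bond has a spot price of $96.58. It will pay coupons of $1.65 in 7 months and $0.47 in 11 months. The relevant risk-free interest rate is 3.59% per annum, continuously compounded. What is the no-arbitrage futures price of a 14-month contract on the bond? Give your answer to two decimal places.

$98.55

PV(coupons) I = 1.65·e^(−0.0359·7/12) + 0.47·e^(−0.0359·11/12)
I = 1.6158 + 0.4548 = 2.0706
F = (S − I)·e^(rT) = (96.58 − 2.0706) · e^(0.0359·14/12)
= 94.5094 · e^0.041883 = 94.5094 × 1.042772 = $98.55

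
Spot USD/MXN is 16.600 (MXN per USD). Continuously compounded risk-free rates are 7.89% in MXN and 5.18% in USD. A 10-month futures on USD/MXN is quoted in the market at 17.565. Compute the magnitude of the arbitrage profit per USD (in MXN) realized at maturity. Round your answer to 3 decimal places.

Fair futures: F* = S·e^(carry·T), with carry = (r_MXN − r_USD) = 0.0789 − 0.0518 = 0.0271
F* = 16.600 · e^(0.0271 × 10/12) = 16.600 · e^0.022583 = 16.600 × 1.022840 = 16.9791
Market 17.565 > fair 16.9791: forward overpriced → cash-and-carry (buy spot, short the forward).
At maturity, profit = |F_mkt − F*| = |17.565 − 16.9791| = 0.586 per USD (in MXN)

0.586 per USD (in MXN)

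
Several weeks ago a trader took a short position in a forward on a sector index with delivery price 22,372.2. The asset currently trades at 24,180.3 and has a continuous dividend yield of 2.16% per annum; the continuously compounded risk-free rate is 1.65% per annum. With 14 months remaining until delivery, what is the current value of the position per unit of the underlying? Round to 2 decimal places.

Current fair forward for the remaining 14 months: F = S·e^((r − q)·T), (r − q) = 0.0165 − 0.0216 = -0.0051
F = 24180.3 · e^(-0.0051 × 14/12) = 24180.3 × 0.99406767 = 24036.8545
Value of long forward = (F − K)·e^(−rT) = (24036.8545 − 22372.2) · e^(−0.0165·14/12)
= 1664.6545 × 0.98093410 = 1632.92
Short position value = −(long value) = -1632.92

-1632.92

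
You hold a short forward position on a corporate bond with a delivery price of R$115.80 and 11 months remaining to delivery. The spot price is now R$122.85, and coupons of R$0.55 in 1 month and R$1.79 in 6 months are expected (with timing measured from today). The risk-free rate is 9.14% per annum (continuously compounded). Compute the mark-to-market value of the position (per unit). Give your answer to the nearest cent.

PV(remaining coupons) I = 0.55·e^(−0.0914·1/12) + 1.79·e^(−0.0914·6/12) = 2.2559
Current forward F = (S − I)·e^(rT) = (122.85 − 2.2559)·e^(0.0914·11/12) = 120.5941 × 1.087393 = 131.1332
Value (long) = (F − K)·e^(−rT) = (131.1332 − 115.80) × 0.919630 = 14.1009
Short position value = −(long value) = -R$14.10

-R$14.10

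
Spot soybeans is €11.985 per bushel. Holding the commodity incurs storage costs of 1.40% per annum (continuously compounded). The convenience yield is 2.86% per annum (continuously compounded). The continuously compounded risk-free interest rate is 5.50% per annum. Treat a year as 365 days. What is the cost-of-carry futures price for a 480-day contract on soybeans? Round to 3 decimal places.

€12.639 per bushel

Net carry = r + u − y = 0.0550 + 0.0140 − 0.0286 = 0.0404
F = S·e^((r+u−y)T) = 11.985 · e^(0.0404 × 480/365) = 11.985 · e^0.053129
= 11.985 × 1.054566 = €12.639 per bushel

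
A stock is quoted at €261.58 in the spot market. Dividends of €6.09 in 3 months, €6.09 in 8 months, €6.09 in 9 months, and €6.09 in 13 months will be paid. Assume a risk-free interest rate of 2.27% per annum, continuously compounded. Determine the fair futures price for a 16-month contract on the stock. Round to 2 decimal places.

€244.90

PV(dividends) I = 6.09·e^(−0.0227·3/12) + 6.09·e^(−0.0227·8/12) + 6.09·e^(−0.0227·9/12) + 6.09·e^(−0.0227·13/12)
I = 6.0555 + 5.9985 + 5.9872 + 5.9421 = 23.9833
F = (S − I)·e^(rT) = (261.58 − 23.9833) · e^(0.0227·16/12)
= 237.5967 · e^0.030267 = 237.5967 × 1.030730 = €244.90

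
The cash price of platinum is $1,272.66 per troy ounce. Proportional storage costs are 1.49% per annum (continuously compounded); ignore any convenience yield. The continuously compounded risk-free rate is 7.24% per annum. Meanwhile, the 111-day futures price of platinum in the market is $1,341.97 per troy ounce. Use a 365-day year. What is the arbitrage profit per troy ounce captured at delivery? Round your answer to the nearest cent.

Fair futures: F* = S·e^(carry·T), with carry = (r + u) = 0.0724 + 0.0149 = 0.0873
F* = 1272.66 · e^(0.0873 × 111/365) = 1272.66 · e^0.02654877 = 1272.66 × 1.02690433 = $1306.9001
Market $1341.97 > fair $1306.9001: forward overpriced → cash-and-carry (buy spot, short the forward).
At maturity, profit = |F_mkt − F*| = |1341.97 − 1306.9001| = $35.07 per troy ounce

$35.07 per troy ounce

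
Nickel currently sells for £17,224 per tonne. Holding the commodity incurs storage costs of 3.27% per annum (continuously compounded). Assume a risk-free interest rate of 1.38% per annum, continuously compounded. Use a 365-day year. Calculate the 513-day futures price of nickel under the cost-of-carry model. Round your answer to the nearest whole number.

£18,387 per tonne

Net carry = r + u − y = 0.0138 + 0.0327 − 0.0000 = 0.0465
F = S·e^((r+u−y)T) = 17224 · e^(0.0465 × 513/365) = 17224 · e^0.065355
= 17224 × 1.067538 = £18,387 per tonne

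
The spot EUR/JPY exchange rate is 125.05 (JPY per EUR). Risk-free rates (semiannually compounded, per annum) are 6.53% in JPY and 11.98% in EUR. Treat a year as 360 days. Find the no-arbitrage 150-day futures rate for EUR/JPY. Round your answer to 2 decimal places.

122.37

By covered interest parity, F = S · (1+r_JPY/2)^(2T) / (1+r_EUR/2)^(2T)
= 125.05 × 1.027135 / 1.049673 = 125.05 × 0.978529
F = 122.37 JPY per EUR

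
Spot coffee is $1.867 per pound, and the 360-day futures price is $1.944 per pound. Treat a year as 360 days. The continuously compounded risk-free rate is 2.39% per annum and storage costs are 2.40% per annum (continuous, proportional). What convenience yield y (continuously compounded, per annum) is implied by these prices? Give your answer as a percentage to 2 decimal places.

F = S·e^((r+u−y)T) ⇒ (r+u−y) = ln(F/S)/T
ln(1.944/1.867) = 0.040415; /T ⇒ 0.040415
y = r + u − ln(F/S)/T = 0.0239 + 0.0240 − 0.040415 = 0.007485
y = 0.75%

0.75%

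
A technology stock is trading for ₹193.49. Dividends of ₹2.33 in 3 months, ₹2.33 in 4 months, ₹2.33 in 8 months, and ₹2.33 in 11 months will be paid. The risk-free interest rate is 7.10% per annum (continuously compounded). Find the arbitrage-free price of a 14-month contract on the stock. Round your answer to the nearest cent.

₹200.46

PV(dividends) I = 2.33·e^(−0.0710·3/12) + 2.33·e^(−0.0710·4/12) + 2.33·e^(−0.0710·8/12) + 2.33·e^(−0.0710·11/12)
I = 2.2890 + 2.2755 + 2.2223 + 2.1832 = 8.9700
F = (S − I)·e^(rT) = (193.49 − 8.9700) · e^(0.0710·14/12)
= 184.5200 · e^0.082833 = 184.5200 × 1.086360 = ₹200.46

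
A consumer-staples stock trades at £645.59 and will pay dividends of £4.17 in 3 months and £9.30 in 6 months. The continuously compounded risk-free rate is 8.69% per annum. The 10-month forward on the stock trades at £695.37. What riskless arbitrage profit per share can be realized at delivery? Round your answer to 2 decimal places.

£15.25 per share

PV(dividends) I = 4.17·e^(−0.0869·3/12) + 9.30·e^(−0.0869·6/12) = 12.9850
Fair forward F* = (S − I)·e^(rT) = (645.59 − 12.9850)·e^0.072417 = 632.6050 × 1.075104 = 680.1162
Market £695.37 > fair 680.1162: forward overpriced → cash-and-carry (borrow at r, buy the stock and collect the dividends, short the forward).
Profit at T = |F_mkt − F*| = |695.37 − 680.1162| = £15.25 per share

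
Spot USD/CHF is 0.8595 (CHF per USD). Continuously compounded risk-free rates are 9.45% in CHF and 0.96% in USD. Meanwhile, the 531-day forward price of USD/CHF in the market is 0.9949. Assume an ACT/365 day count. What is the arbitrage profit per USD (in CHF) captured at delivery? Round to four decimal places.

Fair forward: F* = S·e^(carry·T), with carry = (r_CHF − r_USD) = 0.0945 − 0.0096 = 0.0849
F* = 0.8595 · e^(0.0849 × 531/365) = 0.8595 · e^0.123512 = 0.8595 × 1.131464 = 0.9725
Market 0.9949 > fair 0.9725: forward overpriced → cash-and-carry (buy spot, short the forward).
At maturity, profit = |F_mkt − F*| = |0.9949 − 0.9725| = 0.0224 per USD (in CHF)

0.0224 per USD (in CHF)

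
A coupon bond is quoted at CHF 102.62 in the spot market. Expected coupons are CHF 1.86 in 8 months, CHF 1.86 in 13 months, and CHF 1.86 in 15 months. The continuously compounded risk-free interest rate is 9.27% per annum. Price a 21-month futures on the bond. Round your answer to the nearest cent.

PV(coupons) I = 1.86·e^(−0.0927·8/12) + 1.86·e^(−0.0927·13/12) + 1.86·e^(−0.0927·15/12)
I = 1.7485 + 1.6823 + 1.6565 = 5.0873
F = (S − I)·e^(rT) = (102.62 − 5.0873) · e^(0.0927·21/12)
= 97.5327 · e^0.162225 = 97.5327 × 1.176125 = CHF 114.71

CHF 114.71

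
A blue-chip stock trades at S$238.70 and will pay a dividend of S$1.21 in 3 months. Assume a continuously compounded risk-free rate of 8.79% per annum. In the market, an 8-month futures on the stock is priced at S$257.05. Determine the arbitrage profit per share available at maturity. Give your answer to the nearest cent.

PV(dividends) I = 1.21·e^(−0.0879·3/12) = 1.1837
Fair futures F* = (S − I)·e^(rT) = (238.70 − 1.1837)·e^0.058600 = 237.5163 × 1.060351 = 251.8506
Market S$257.05 > fair 251.8506: forward overpriced → cash-and-carry (borrow at r, buy the stock and collect the dividends, short the forward).
Profit at T = |F_mkt − F*| = |257.05 − 251.8506| = S$5.20 per share

S$5.20 per share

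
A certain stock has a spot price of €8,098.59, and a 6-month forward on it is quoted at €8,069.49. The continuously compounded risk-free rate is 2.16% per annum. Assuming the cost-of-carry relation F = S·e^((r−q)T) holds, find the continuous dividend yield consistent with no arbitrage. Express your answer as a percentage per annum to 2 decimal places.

2.88%

From F = S·e^((r−q)T): (r − q) = ln(F/S)/T
ln(8069.49/8098.59) = ln(0.996407) = -0.003599
(r − q) = -0.003599 / (6/12) = -0.007198
q = r − ln(F/S)/T = 0.0216 + 0.007198 = 0.028798
q = 2.88%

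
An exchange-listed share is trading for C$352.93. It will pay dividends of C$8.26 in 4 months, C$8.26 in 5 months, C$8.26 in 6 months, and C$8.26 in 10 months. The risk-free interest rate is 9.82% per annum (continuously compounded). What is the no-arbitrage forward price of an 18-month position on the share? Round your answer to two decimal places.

PV(dividends) I = 8.26·e^(−0.0982·4/12) + 8.26·e^(−0.0982·5/12) + 8.26·e^(−0.0982·6/12) + 8.26·e^(−0.0982·10/12)
I = 7.9940 + 7.9288 + 7.8642 + 7.6110 = 31.3980
F = (S − I)·e^(rT) = (352.93 − 31.3980) · e^(0.0982·18/12)
= 321.5320 · e^0.147300 = 321.5320 × 1.158702 = C$372.56

C$372.56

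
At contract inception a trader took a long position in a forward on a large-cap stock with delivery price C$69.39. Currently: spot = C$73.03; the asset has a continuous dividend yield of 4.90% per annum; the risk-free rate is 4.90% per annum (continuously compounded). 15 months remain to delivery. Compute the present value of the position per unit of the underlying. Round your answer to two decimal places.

C$3.42

Current fair forward for the remaining 15 months: F = S·e^((r − q)·T), (r − q) = 0.0490 − 0.0490 = 0.0000
F = 73.03 · e^(0.0000 × 15/12) = 73.03 × 1.000000 = 73.0300
Value of long forward = (F − K)·e^(−rT) = (73.0300 − 69.39) · e^(−0.0490·15/12)
= 3.6400 × 0.940588 = 3.42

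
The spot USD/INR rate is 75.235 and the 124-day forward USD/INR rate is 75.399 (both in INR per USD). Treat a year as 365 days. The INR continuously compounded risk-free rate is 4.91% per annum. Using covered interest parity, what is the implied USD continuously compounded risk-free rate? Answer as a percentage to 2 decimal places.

4.27%

F = S·e^((r_INR − r_USD)T) ⇒ r_USD = r_INR − ln(F/S)/T
ln(75.399/75.235) = 0.002177; /(124/365) = 0.006408
r_USD = 0.0491 − 0.006408 = 0.042692
r_USD = 4.27%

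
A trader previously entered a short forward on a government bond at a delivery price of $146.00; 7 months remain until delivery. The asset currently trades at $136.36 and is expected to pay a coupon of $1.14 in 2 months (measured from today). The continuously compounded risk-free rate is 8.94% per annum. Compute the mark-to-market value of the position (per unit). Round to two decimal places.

PV(remaining coupons) I = 1.14·e^(−0.0894·2/12) = 1.1231
Current forward F = (S − I)·e^(rT) = (136.36 − 1.1231)·e^(0.0894·7/12) = 135.2369 × 1.053534 = 142.4767
Value (long) = (F − K)·e^(−rT) = (142.4767 − 146.00) × 0.949186 = -3.3443
Short position value = −(long value) = $3.34

$3.34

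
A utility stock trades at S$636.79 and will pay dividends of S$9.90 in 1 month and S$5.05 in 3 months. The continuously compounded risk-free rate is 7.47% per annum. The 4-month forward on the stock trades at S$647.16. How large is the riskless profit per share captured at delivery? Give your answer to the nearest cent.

PV(dividends) I = 9.90·e^(−0.0747·1/12) + 5.05·e^(−0.0747·3/12) = 14.7951
Fair forward F* = (S − I)·e^(rT) = (636.79 − 14.7951)·e^0.024900 = 621.9949 × 1.025213 = 637.6773
Market S$647.16 > fair 637.6773: forward overpriced → cash-and-carry (borrow at r, buy the stock and collect the dividends, short the forward).
Profit at T = |F_mkt − F*| = |647.16 − 637.6773| = S$9.48 per share

S$9.48 per share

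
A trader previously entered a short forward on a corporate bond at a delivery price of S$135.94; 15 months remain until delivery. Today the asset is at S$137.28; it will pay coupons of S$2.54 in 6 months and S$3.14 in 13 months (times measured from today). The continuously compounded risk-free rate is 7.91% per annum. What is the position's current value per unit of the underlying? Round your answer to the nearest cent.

-S$8.81

PV(remaining coupons) I = 2.54·e^(−0.0791·6/12) + 3.14·e^(−0.0791·13/12) = 5.3236
Current forward F = (S − I)·e^(rT) = (137.28 − 5.3236)·e^(0.0791·15/12) = 131.9564 × 1.103928 = 145.6704
Value (long) = (F − K)·e^(−rT) = (145.6704 − 135.94) × 0.905856 = 8.8143
Short position value = −(long value) = -S$8.81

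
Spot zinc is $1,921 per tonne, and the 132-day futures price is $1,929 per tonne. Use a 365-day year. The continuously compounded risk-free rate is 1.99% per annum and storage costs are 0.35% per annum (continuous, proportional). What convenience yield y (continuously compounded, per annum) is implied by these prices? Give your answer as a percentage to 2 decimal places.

1.19%

F = S·e^((r+u−y)T) ⇒ (r+u−y) = ln(F/S)/T
ln(1929/1921) = 0.004156; /T ⇒ 0.011492
y = r + u − ln(F/S)/T = 0.0199 + 0.0035 − 0.011492 = 0.011908
y = 1.19%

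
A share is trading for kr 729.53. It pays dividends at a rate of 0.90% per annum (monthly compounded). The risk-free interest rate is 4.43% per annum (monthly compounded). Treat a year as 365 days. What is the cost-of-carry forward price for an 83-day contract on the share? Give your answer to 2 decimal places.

F = S · (1+r/12)^(12T) / (1+q/12)^(12T)
= 729.53 × 1.010106 / 1.002048 = 729.53 × 1.008042
F = kr 735.40

kr 735.40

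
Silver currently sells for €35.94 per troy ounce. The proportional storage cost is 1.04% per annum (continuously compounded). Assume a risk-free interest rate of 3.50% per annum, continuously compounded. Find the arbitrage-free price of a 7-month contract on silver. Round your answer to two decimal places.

€36.90 per troy ounce

Net carry = r + u − y = 0.0350 + 0.0104 − 0.0000 = 0.0454
F = S·e^((r+u−y)T) = 35.94 · e^(0.0454 × 7/12) = 35.94 · e^0.026483
= 35.94 × 1.026837 = €36.90 per troy ounce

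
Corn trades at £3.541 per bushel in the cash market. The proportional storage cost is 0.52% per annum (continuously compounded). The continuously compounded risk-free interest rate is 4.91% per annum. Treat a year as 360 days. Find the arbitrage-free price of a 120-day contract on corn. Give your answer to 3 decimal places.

Net carry = r + u − y = 0.0491 + 0.0052 − 0.0000 = 0.0543
F = S·e^((r+u−y)T) = 3.541 · e^(0.0543 × 120/360) = 3.541 · e^0.018100
= 3.541 × 1.018265 = £3.606 per bushel

£3.606 per bushel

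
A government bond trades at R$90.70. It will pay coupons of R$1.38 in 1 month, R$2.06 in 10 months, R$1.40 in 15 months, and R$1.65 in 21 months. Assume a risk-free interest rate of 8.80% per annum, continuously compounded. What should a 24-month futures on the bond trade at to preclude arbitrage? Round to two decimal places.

PV(coupons) I = 1.38·e^(−0.0880·1/12) + 2.06·e^(−0.0880·10/12) + 1.40·e^(−0.0880·15/12) + 1.65·e^(−0.0880·21/12)
I = 1.3699 + 1.9143 + 1.2542 + 1.4145 = 5.9529
F = (S − I)·e^(rT) = (90.70 − 5.9529) · e^(0.0880·24/12)
= 84.7471 · e^0.176000 = 84.7471 × 1.192438 = R$101.06

R$101.06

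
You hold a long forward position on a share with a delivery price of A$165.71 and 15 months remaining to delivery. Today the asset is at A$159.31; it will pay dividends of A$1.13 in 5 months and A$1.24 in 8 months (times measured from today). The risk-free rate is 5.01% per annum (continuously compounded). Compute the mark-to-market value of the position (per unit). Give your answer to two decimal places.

A$1.35

PV(remaining dividends) I = 1.13·e^(−0.0501·5/12) + 1.24·e^(−0.0501·8/12) = 2.3059
Current forward F = (S − I)·e^(rT) = (159.31 − 2.3059)·e^(0.0501·15/12) = 157.0041 × 1.064628 = 167.1510
Value (long) = (F − K)·e^(−rT) = (167.1510 − 165.71) × 0.939296 = 1.3535
Value = A$1.35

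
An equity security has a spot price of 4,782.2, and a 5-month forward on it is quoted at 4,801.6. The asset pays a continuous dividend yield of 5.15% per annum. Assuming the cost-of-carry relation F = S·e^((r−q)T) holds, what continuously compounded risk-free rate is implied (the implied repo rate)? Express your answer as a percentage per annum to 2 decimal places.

6.12%

From F = S·e^((r−q)T): (r − q) = ln(F/S)/T
ln(4801.6/4782.2) = ln(1.004057) = 0.004049
(r − q) = 0.004049 / (5/12) = 0.009718
r = ln(F/S)/T + q = 0.009718 + 0.0515 = 0.061218
r = 6.12%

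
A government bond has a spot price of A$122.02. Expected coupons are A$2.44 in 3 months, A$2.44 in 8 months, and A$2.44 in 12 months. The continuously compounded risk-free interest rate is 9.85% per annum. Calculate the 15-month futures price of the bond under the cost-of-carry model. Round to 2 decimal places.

A$130.23

PV(coupons) I = 2.44·e^(−0.0985·3/12) + 2.44·e^(−0.0985·8/12) + 2.44·e^(−0.0985·12/12)
I = 2.3806 + 2.2849 + 2.2111 = 6.8766
F = (S − I)·e^(rT) = (122.02 − 6.8766) · e^(0.0985·15/12)
= 115.1434 · e^0.123125 = 115.1434 × 1.131026 = A$130.23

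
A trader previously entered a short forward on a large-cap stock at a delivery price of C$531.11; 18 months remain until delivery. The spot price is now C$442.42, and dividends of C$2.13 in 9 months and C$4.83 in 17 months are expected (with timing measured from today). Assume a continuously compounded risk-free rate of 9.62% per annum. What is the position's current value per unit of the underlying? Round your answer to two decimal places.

C$23.52

PV(remaining dividends) I = 2.13·e^(−0.0962·9/12) + 4.83·e^(−0.0962·17/12) = 6.1964
Current forward F = (S − I)·e^(rT) = (442.42 − 6.1964)·e^(0.0962·18/12) = 436.2236 × 1.155231 = 503.9390
Value (long) = (F − K)·e^(−rT) = (503.9390 − 531.11) × 0.865628 = -23.5200
Short position value = −(long value) = C$23.52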